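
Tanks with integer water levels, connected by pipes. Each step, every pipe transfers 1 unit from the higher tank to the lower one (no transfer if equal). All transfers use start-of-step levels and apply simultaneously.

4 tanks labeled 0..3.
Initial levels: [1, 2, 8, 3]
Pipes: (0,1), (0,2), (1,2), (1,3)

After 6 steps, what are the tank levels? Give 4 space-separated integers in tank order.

Answer: 4 2 4 4

Derivation:
Step 1: flows [1->0,2->0,2->1,3->1] -> levels [3 3 6 2]
Step 2: flows [0=1,2->0,2->1,1->3] -> levels [4 3 4 3]
Step 3: flows [0->1,0=2,2->1,1=3] -> levels [3 5 3 3]
Step 4: flows [1->0,0=2,1->2,1->3] -> levels [4 2 4 4]
Step 5: flows [0->1,0=2,2->1,3->1] -> levels [3 5 3 3]
  -> period-2 cycle: step 5 state = step 3 state
  -> state at step 6: (6-3) mod 2 = 1, same as step 4 -> [4 2 4 4]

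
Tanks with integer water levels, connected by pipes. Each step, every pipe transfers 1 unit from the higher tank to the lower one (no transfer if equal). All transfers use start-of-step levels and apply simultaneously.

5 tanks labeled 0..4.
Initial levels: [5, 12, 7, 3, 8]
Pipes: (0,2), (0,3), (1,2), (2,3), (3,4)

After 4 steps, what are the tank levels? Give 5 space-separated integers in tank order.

Answer: 7 8 7 6 7

Derivation:
Step 1: flows [2->0,0->3,1->2,2->3,4->3] -> levels [5 11 6 6 7]
Step 2: flows [2->0,3->0,1->2,2=3,4->3] -> levels [7 10 6 6 6]
Step 3: flows [0->2,0->3,1->2,2=3,3=4] -> levels [5 9 8 7 6]
Step 4: flows [2->0,3->0,1->2,2->3,3->4] -> levels [7 8 7 6 7]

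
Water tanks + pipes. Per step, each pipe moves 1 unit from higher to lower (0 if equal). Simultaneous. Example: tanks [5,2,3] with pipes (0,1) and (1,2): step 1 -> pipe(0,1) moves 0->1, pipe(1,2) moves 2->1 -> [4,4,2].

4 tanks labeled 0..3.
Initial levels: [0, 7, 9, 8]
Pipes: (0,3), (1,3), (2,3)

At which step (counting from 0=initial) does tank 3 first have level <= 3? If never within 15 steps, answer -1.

Answer: -1

Derivation:
Step 1: flows [3->0,3->1,2->3] -> levels [1 8 8 7]
Step 2: flows [3->0,1->3,2->3] -> levels [2 7 7 8]
Step 3: flows [3->0,3->1,3->2] -> levels [3 8 8 5]
Step 4: flows [3->0,1->3,2->3] -> levels [4 7 7 6]
Step 5: flows [3->0,1->3,2->3] -> levels [5 6 6 7]
Step 6: flows [3->0,3->1,3->2] -> levels [6 7 7 4]
Step 7: flows [0->3,1->3,2->3] -> levels [5 6 6 7]
  -> period-2 cycle (repeats step 5); tank 3 never drops to <=3
Tank 3 never reaches <=3 within 15 steps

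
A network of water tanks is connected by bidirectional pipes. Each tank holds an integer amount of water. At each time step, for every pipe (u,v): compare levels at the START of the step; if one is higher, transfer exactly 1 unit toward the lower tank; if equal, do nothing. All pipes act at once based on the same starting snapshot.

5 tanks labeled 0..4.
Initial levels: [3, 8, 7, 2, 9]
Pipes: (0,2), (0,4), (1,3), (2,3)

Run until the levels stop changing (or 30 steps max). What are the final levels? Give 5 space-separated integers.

Answer: 7 5 5 7 5

Derivation:
Step 1: flows [2->0,4->0,1->3,2->3] -> levels [5 7 5 4 8]
Step 2: flows [0=2,4->0,1->3,2->3] -> levels [6 6 4 6 7]
Step 3: flows [0->2,4->0,1=3,3->2] -> levels [6 6 6 5 6]
Step 4: flows [0=2,0=4,1->3,2->3] -> levels [6 5 5 7 6]
Step 5: flows [0->2,0=4,3->1,3->2] -> levels [5 6 7 5 6]
Step 6: flows [2->0,4->0,1->3,2->3] -> levels [7 5 5 7 5]
Step 7: flows [0->2,0->4,3->1,3->2] -> levels [5 6 7 5 6]
  -> period-2 cycle: step 7 state = step 5 state; never stabilizes
  -> state at step 30: (30-5) mod 2 = 1, same as step 6 -> [7 5 5 7 5]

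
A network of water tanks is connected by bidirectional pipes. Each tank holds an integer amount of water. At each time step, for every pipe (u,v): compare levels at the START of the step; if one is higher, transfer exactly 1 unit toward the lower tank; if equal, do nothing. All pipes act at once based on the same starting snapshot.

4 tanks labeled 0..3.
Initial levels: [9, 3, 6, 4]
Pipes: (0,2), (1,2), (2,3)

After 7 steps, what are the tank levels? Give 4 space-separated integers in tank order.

Step 1: flows [0->2,2->1,2->3] -> levels [8 4 5 5]
Step 2: flows [0->2,2->1,2=3] -> levels [7 5 5 5]
Step 3: flows [0->2,1=2,2=3] -> levels [6 5 6 5]
Step 4: flows [0=2,2->1,2->3] -> levels [6 6 4 6]
Step 5: flows [0->2,1->2,3->2] -> levels [5 5 7 5]
Step 6: flows [2->0,2->1,2->3] -> levels [6 6 4 6]
  -> period-2 cycle: step 6 state = step 4 state
  -> state at step 7: (7-4) mod 2 = 1, same as step 5 -> [5 5 7 5]

Answer: 5 5 7 5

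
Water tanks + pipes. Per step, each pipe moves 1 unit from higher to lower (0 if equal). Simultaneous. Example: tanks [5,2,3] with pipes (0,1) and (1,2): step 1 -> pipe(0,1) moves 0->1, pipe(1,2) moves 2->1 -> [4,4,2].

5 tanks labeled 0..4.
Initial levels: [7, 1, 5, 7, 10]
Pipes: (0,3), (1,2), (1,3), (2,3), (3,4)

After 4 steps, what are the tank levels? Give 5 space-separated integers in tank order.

Answer: 5 5 5 9 6

Derivation:
Step 1: flows [0=3,2->1,3->1,3->2,4->3] -> levels [7 3 5 6 9]
Step 2: flows [0->3,2->1,3->1,3->2,4->3] -> levels [6 5 5 6 8]
Step 3: flows [0=3,1=2,3->1,3->2,4->3] -> levels [6 6 6 5 7]
Step 4: flows [0->3,1=2,1->3,2->3,4->3] -> levels [5 5 5 9 6]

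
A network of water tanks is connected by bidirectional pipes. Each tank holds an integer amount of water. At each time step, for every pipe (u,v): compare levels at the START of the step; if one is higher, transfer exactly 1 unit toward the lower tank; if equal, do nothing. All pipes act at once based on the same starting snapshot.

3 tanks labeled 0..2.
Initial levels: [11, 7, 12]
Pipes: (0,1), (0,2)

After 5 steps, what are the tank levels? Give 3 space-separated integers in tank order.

Answer: 10 10 10

Derivation:
Step 1: flows [0->1,2->0] -> levels [11 8 11]
Step 2: flows [0->1,0=2] -> levels [10 9 11]
Step 3: flows [0->1,2->0] -> levels [10 10 10]
Step 4: flows [0=1,0=2] -> levels [10 10 10]
  -> stable; steps 5..5 unchanged -> [10 10 10]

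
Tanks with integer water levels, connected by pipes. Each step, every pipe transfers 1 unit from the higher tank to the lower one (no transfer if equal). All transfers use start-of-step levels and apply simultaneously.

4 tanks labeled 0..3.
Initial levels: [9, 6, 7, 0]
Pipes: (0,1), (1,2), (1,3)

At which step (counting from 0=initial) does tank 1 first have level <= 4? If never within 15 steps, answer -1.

Step 1: flows [0->1,2->1,1->3] -> levels [8 7 6 1]
Step 2: flows [0->1,1->2,1->3] -> levels [7 6 7 2]
Step 3: flows [0->1,2->1,1->3] -> levels [6 7 6 3]
Step 4: flows [1->0,1->2,1->3] -> levels [7 4 7 4]
Tank 1 first reaches <=4 at step 4

Answer: 4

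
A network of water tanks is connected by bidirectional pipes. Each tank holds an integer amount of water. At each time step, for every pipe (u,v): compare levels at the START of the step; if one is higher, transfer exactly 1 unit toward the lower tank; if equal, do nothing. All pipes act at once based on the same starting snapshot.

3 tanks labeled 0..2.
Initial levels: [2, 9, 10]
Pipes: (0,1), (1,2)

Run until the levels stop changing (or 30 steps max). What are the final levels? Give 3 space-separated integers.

Step 1: flows [1->0,2->1] -> levels [3 9 9]
Step 2: flows [1->0,1=2] -> levels [4 8 9]
Step 3: flows [1->0,2->1] -> levels [5 8 8]
Step 4: flows [1->0,1=2] -> levels [6 7 8]
Step 5: flows [1->0,2->1] -> levels [7 7 7]
Step 6: flows [0=1,1=2] -> levels [7 7 7]
  -> stable (no change)

Answer: 7 7 7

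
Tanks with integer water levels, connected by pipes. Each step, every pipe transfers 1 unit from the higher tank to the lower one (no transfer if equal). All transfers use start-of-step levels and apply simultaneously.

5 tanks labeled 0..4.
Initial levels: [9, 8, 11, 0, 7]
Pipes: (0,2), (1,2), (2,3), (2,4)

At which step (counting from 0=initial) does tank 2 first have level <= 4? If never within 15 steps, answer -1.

Answer: 7

Derivation:
Step 1: flows [2->0,2->1,2->3,2->4] -> levels [10 9 7 1 8]
Step 2: flows [0->2,1->2,2->3,4->2] -> levels [9 8 9 2 7]
Step 3: flows [0=2,2->1,2->3,2->4] -> levels [9 9 6 3 8]
Step 4: flows [0->2,1->2,2->3,4->2] -> levels [8 8 8 4 7]
Step 5: flows [0=2,1=2,2->3,2->4] -> levels [8 8 6 5 8]
Step 6: flows [0->2,1->2,2->3,4->2] -> levels [7 7 8 6 7]
Step 7: flows [2->0,2->1,2->3,2->4] -> levels [8 8 4 7 8]
Tank 2 first reaches <=4 at step 7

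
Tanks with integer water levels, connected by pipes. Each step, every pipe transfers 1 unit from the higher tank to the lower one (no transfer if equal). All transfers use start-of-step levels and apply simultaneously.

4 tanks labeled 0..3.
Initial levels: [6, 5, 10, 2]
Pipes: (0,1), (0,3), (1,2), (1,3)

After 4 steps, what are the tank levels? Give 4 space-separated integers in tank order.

Answer: 6 5 6 6

Derivation:
Step 1: flows [0->1,0->3,2->1,1->3] -> levels [4 6 9 4]
Step 2: flows [1->0,0=3,2->1,1->3] -> levels [5 5 8 5]
Step 3: flows [0=1,0=3,2->1,1=3] -> levels [5 6 7 5]
Step 4: flows [1->0,0=3,2->1,1->3] -> levels [6 5 6 6]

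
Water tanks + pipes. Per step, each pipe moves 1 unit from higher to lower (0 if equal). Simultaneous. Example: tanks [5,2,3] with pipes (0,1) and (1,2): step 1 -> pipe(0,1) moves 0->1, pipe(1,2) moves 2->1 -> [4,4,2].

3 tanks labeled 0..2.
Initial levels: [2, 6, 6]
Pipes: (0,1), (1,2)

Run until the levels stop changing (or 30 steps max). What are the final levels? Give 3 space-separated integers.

Step 1: flows [1->0,1=2] -> levels [3 5 6]
Step 2: flows [1->0,2->1] -> levels [4 5 5]
Step 3: flows [1->0,1=2] -> levels [5 4 5]
Step 4: flows [0->1,2->1] -> levels [4 6 4]
Step 5: flows [1->0,1->2] -> levels [5 4 5]
  -> period-2 cycle: step 5 state = step 3 state; never stabilizes
  -> state at step 30: (30-3) mod 2 = 1, same as step 4 -> [4 6 4]

Answer: 4 6 4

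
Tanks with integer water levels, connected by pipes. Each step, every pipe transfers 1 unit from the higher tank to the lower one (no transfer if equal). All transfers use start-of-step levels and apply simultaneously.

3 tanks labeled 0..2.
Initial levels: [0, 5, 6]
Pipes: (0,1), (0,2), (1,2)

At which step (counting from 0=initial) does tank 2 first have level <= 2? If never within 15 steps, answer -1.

Step 1: flows [1->0,2->0,2->1] -> levels [2 5 4]
Step 2: flows [1->0,2->0,1->2] -> levels [4 3 4]
Step 3: flows [0->1,0=2,2->1] -> levels [3 5 3]
Step 4: flows [1->0,0=2,1->2] -> levels [4 3 4]
  -> period-2 cycle (repeats step 2); tank 2 never drops to <=2
Tank 2 never reaches <=2 within 15 steps

Answer: -1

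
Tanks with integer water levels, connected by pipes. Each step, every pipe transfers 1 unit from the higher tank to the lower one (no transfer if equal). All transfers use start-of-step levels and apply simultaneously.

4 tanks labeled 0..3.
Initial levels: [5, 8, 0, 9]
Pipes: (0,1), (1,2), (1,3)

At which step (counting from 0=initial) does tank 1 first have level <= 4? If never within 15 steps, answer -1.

Answer: 4

Derivation:
Step 1: flows [1->0,1->2,3->1] -> levels [6 7 1 8]
Step 2: flows [1->0,1->2,3->1] -> levels [7 6 2 7]
Step 3: flows [0->1,1->2,3->1] -> levels [6 7 3 6]
Step 4: flows [1->0,1->2,1->3] -> levels [7 4 4 7]
Tank 1 first reaches <=4 at step 4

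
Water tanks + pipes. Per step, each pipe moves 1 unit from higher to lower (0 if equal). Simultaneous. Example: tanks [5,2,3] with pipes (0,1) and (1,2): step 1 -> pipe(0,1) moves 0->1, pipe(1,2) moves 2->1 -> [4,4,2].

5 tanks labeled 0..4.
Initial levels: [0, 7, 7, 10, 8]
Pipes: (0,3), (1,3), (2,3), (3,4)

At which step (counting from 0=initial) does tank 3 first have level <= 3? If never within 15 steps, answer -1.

Answer: -1

Derivation:
Step 1: flows [3->0,3->1,3->2,3->4] -> levels [1 8 8 6 9]
Step 2: flows [3->0,1->3,2->3,4->3] -> levels [2 7 7 8 8]
Step 3: flows [3->0,3->1,3->2,3=4] -> levels [3 8 8 5 8]
Step 4: flows [3->0,1->3,2->3,4->3] -> levels [4 7 7 7 7]
Step 5: flows [3->0,1=3,2=3,3=4] -> levels [5 7 7 6 7]
Step 6: flows [3->0,1->3,2->3,4->3] -> levels [6 6 6 8 6]
Step 7: flows [3->0,3->1,3->2,3->4] -> levels [7 7 7 4 7]
Step 8: flows [0->3,1->3,2->3,4->3] -> levels [6 6 6 8 6]
  -> period-2 cycle (repeats step 6); tank 3 never drops to <=3
Tank 3 never reaches <=3 within 15 steps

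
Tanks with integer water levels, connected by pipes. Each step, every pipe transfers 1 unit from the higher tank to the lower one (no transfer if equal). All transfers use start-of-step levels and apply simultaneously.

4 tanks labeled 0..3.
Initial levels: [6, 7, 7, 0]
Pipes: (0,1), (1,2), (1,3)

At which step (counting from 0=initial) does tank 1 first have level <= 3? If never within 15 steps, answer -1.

Step 1: flows [1->0,1=2,1->3] -> levels [7 5 7 1]
Step 2: flows [0->1,2->1,1->3] -> levels [6 6 6 2]
Step 3: flows [0=1,1=2,1->3] -> levels [6 5 6 3]
Step 4: flows [0->1,2->1,1->3] -> levels [5 6 5 4]
Step 5: flows [1->0,1->2,1->3] -> levels [6 3 6 5]
Tank 1 first reaches <=3 at step 5

Answer: 5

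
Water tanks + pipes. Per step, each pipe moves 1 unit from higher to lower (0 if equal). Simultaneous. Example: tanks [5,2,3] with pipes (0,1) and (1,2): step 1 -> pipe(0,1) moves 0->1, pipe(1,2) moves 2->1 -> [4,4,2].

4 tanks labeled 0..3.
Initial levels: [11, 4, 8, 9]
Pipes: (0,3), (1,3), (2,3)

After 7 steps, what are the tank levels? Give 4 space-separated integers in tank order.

Answer: 9 8 9 6

Derivation:
Step 1: flows [0->3,3->1,3->2] -> levels [10 5 9 8]
Step 2: flows [0->3,3->1,2->3] -> levels [9 6 8 9]
Step 3: flows [0=3,3->1,3->2] -> levels [9 7 9 7]
Step 4: flows [0->3,1=3,2->3] -> levels [8 7 8 9]
Step 5: flows [3->0,3->1,3->2] -> levels [9 8 9 6]
Step 6: flows [0->3,1->3,2->3] -> levels [8 7 8 9]
  -> period-2 cycle: step 6 state = step 4 state
  -> state at step 7: (7-4) mod 2 = 1, same as step 5 -> [9 8 9 6]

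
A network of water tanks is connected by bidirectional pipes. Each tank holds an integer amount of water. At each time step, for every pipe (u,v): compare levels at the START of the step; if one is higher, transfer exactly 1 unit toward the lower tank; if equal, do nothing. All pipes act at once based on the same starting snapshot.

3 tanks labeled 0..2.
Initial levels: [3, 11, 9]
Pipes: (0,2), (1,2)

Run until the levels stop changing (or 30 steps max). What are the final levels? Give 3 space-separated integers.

Answer: 7 7 9

Derivation:
Step 1: flows [2->0,1->2] -> levels [4 10 9]
Step 2: flows [2->0,1->2] -> levels [5 9 9]
Step 3: flows [2->0,1=2] -> levels [6 9 8]
Step 4: flows [2->0,1->2] -> levels [7 8 8]
Step 5: flows [2->0,1=2] -> levels [8 8 7]
Step 6: flows [0->2,1->2] -> levels [7 7 9]
Step 7: flows [2->0,2->1] -> levels [8 8 7]
  -> period-2 cycle: step 7 state = step 5 state; never stabilizes
  -> state at step 30: (30-5) mod 2 = 1, same as step 6 -> [7 7 9]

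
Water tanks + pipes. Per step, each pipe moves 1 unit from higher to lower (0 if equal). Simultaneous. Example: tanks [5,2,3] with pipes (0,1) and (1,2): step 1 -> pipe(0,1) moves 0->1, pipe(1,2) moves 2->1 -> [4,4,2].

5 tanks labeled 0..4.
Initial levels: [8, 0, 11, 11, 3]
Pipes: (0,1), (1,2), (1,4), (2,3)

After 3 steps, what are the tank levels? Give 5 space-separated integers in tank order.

Step 1: flows [0->1,2->1,4->1,2=3] -> levels [7 3 10 11 2]
Step 2: flows [0->1,2->1,1->4,3->2] -> levels [6 4 10 10 3]
Step 3: flows [0->1,2->1,1->4,2=3] -> levels [5 5 9 10 4]

Answer: 5 5 9 10 4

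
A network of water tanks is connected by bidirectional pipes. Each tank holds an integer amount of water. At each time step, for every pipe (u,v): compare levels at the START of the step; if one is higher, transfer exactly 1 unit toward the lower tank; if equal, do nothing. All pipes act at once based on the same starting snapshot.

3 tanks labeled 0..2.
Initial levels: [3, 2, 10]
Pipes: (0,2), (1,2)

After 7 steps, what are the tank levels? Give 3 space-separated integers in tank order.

Step 1: flows [2->0,2->1] -> levels [4 3 8]
Step 2: flows [2->0,2->1] -> levels [5 4 6]
Step 3: flows [2->0,2->1] -> levels [6 5 4]
Step 4: flows [0->2,1->2] -> levels [5 4 6]
  -> period-2 cycle: step 4 state = step 2 state
  -> state at step 7: (7-2) mod 2 = 1, same as step 3 -> [6 5 4]

Answer: 6 5 4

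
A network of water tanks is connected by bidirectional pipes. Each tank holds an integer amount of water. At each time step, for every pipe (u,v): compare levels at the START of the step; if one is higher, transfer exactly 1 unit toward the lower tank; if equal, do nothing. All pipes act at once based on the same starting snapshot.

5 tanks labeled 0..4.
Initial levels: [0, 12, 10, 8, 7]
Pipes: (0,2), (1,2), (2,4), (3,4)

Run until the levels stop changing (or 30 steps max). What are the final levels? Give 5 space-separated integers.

Step 1: flows [2->0,1->2,2->4,3->4] -> levels [1 11 9 7 9]
Step 2: flows [2->0,1->2,2=4,4->3] -> levels [2 10 9 8 8]
Step 3: flows [2->0,1->2,2->4,3=4] -> levels [3 9 8 8 9]
Step 4: flows [2->0,1->2,4->2,4->3] -> levels [4 8 9 9 7]
Step 5: flows [2->0,2->1,2->4,3->4] -> levels [5 9 6 8 9]
Step 6: flows [2->0,1->2,4->2,4->3] -> levels [6 8 7 9 7]
Step 7: flows [2->0,1->2,2=4,3->4] -> levels [7 7 7 8 8]
Step 8: flows [0=2,1=2,4->2,3=4] -> levels [7 7 8 8 7]
Step 9: flows [2->0,2->1,2->4,3->4] -> levels [8 8 5 7 9]
Step 10: flows [0->2,1->2,4->2,4->3] -> levels [7 7 8 8 7]
  -> period-2 cycle: step 10 state = step 8 state; never stabilizes
  -> state at step 30: (30-8) mod 2 = 0, same as step 8 -> [7 7 8 8 7]

Answer: 7 7 8 8 7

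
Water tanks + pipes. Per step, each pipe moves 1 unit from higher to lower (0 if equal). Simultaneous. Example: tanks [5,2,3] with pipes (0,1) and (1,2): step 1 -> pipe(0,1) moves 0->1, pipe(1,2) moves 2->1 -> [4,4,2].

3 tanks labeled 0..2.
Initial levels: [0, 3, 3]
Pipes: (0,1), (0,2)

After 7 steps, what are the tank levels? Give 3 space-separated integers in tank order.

Step 1: flows [1->0,2->0] -> levels [2 2 2]
Step 2: flows [0=1,0=2] -> levels [2 2 2]
  -> stable; steps 3..7 unchanged -> [2 2 2]

Answer: 2 2 2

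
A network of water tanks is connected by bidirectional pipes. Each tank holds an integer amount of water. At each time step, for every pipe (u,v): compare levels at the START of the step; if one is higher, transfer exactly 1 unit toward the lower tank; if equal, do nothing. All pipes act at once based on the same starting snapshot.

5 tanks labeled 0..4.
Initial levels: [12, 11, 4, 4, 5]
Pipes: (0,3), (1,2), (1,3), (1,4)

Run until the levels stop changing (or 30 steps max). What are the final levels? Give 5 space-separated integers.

Step 1: flows [0->3,1->2,1->3,1->4] -> levels [11 8 5 6 6]
Step 2: flows [0->3,1->2,1->3,1->4] -> levels [10 5 6 8 7]
Step 3: flows [0->3,2->1,3->1,4->1] -> levels [9 8 5 8 6]
Step 4: flows [0->3,1->2,1=3,1->4] -> levels [8 6 6 9 7]
Step 5: flows [3->0,1=2,3->1,4->1] -> levels [9 8 6 7 6]
Step 6: flows [0->3,1->2,1->3,1->4] -> levels [8 5 7 9 7]
Step 7: flows [3->0,2->1,3->1,4->1] -> levels [9 8 6 7 6]
  -> period-2 cycle: step 7 state = step 5 state; never stabilizes
  -> state at step 30: (30-5) mod 2 = 1, same as step 6 -> [8 5 7 9 7]

Answer: 8 5 7 9 7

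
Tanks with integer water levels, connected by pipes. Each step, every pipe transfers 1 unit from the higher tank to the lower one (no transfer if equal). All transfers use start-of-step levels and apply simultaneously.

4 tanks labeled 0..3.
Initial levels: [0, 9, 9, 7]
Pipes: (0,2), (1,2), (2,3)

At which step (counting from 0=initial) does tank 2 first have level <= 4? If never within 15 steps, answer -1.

Answer: 7

Derivation:
Step 1: flows [2->0,1=2,2->3] -> levels [1 9 7 8]
Step 2: flows [2->0,1->2,3->2] -> levels [2 8 8 7]
Step 3: flows [2->0,1=2,2->3] -> levels [3 8 6 8]
Step 4: flows [2->0,1->2,3->2] -> levels [4 7 7 7]
Step 5: flows [2->0,1=2,2=3] -> levels [5 7 6 7]
Step 6: flows [2->0,1->2,3->2] -> levels [6 6 7 6]
Step 7: flows [2->0,2->1,2->3] -> levels [7 7 4 7]
Tank 2 first reaches <=4 at step 7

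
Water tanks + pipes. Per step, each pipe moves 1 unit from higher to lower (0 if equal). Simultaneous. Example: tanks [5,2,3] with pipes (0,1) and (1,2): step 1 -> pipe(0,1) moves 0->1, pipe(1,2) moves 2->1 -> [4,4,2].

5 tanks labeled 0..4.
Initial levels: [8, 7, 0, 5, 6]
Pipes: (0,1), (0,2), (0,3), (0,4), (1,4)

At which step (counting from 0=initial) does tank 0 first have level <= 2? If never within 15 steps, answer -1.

Step 1: flows [0->1,0->2,0->3,0->4,1->4] -> levels [4 7 1 6 8]
Step 2: flows [1->0,0->2,3->0,4->0,4->1] -> levels [6 7 2 5 6]
Step 3: flows [1->0,0->2,0->3,0=4,1->4] -> levels [5 5 3 6 7]
Step 4: flows [0=1,0->2,3->0,4->0,4->1] -> levels [6 6 4 5 5]
Step 5: flows [0=1,0->2,0->3,0->4,1->4] -> levels [3 5 5 6 7]
Step 6: flows [1->0,2->0,3->0,4->0,4->1] -> levels [7 5 4 5 5]
Step 7: flows [0->1,0->2,0->3,0->4,1=4] -> levels [3 6 5 6 6]
Step 8: flows [1->0,2->0,3->0,4->0,1=4] -> levels [7 5 4 5 5]
  -> period-2 cycle (repeats step 6); tank 0 never drops to <=2
Tank 0 never reaches <=2 within 15 steps

Answer: -1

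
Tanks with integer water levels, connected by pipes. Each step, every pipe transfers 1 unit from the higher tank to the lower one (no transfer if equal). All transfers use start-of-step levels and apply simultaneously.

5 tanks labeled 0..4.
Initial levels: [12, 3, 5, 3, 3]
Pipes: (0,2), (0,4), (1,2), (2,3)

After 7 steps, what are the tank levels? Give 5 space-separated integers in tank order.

Answer: 7 5 4 5 5

Derivation:
Step 1: flows [0->2,0->4,2->1,2->3] -> levels [10 4 4 4 4]
Step 2: flows [0->2,0->4,1=2,2=3] -> levels [8 4 5 4 5]
Step 3: flows [0->2,0->4,2->1,2->3] -> levels [6 5 4 5 6]
Step 4: flows [0->2,0=4,1->2,3->2] -> levels [5 4 7 4 6]
Step 5: flows [2->0,4->0,2->1,2->3] -> levels [7 5 4 5 5]
Step 6: flows [0->2,0->4,1->2,3->2] -> levels [5 4 7 4 6]
  -> period-2 cycle: step 6 state = step 4 state
  -> state at step 7: (7-4) mod 2 = 1, same as step 5 -> [7 5 4 5 5]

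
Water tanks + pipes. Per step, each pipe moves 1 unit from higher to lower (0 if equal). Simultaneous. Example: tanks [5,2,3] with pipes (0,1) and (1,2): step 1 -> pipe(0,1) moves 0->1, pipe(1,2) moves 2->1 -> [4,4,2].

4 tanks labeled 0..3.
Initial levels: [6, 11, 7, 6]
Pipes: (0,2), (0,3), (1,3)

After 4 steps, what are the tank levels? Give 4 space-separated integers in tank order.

Step 1: flows [2->0,0=3,1->3] -> levels [7 10 6 7]
Step 2: flows [0->2,0=3,1->3] -> levels [6 9 7 8]
Step 3: flows [2->0,3->0,1->3] -> levels [8 8 6 8]
Step 4: flows [0->2,0=3,1=3] -> levels [7 8 7 8]

Answer: 7 8 7 8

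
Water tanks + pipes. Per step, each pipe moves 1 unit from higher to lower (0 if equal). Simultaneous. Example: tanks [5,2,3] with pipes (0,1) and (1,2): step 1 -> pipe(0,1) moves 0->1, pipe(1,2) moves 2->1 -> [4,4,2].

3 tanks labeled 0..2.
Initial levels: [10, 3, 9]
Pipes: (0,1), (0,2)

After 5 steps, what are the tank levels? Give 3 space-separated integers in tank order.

Answer: 8 7 7

Derivation:
Step 1: flows [0->1,0->2] -> levels [8 4 10]
Step 2: flows [0->1,2->0] -> levels [8 5 9]
Step 3: flows [0->1,2->0] -> levels [8 6 8]
Step 4: flows [0->1,0=2] -> levels [7 7 8]
Step 5: flows [0=1,2->0] -> levels [8 7 7]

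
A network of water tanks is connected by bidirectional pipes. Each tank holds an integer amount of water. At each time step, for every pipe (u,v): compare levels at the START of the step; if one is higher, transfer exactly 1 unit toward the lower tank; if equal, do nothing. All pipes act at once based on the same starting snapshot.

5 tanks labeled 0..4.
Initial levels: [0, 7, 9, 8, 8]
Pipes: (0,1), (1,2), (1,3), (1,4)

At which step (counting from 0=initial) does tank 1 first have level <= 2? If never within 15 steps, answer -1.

Answer: -1

Derivation:
Step 1: flows [1->0,2->1,3->1,4->1] -> levels [1 9 8 7 7]
Step 2: flows [1->0,1->2,1->3,1->4] -> levels [2 5 9 8 8]
Step 3: flows [1->0,2->1,3->1,4->1] -> levels [3 7 8 7 7]
Step 4: flows [1->0,2->1,1=3,1=4] -> levels [4 7 7 7 7]
Step 5: flows [1->0,1=2,1=3,1=4] -> levels [5 6 7 7 7]
Step 6: flows [1->0,2->1,3->1,4->1] -> levels [6 8 6 6 6]
Step 7: flows [1->0,1->2,1->3,1->4] -> levels [7 4 7 7 7]
Step 8: flows [0->1,2->1,3->1,4->1] -> levels [6 8 6 6 6]
  -> period-2 cycle (repeats step 6); tank 1 never drops to <=2
Tank 1 never reaches <=2 within 15 steps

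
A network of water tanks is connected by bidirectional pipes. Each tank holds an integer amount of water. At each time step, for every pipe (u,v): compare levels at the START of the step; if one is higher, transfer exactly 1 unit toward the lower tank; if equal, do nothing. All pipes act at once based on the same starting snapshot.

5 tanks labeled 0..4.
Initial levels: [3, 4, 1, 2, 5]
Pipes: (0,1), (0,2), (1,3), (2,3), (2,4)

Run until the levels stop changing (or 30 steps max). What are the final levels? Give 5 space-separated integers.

Answer: 4 1 2 4 4

Derivation:
Step 1: flows [1->0,0->2,1->3,3->2,4->2] -> levels [3 2 4 2 4]
Step 2: flows [0->1,2->0,1=3,2->3,2=4] -> levels [3 3 2 3 4]
Step 3: flows [0=1,0->2,1=3,3->2,4->2] -> levels [2 3 5 2 3]
Step 4: flows [1->0,2->0,1->3,2->3,2->4] -> levels [4 1 2 4 4]
Step 5: flows [0->1,0->2,3->1,3->2,4->2] -> levels [2 3 5 2 3]
  -> period-2 cycle: step 5 state = step 3 state; never stabilizes
  -> state at step 30: (30-3) mod 2 = 1, same as step 4 -> [4 1 2 4 4]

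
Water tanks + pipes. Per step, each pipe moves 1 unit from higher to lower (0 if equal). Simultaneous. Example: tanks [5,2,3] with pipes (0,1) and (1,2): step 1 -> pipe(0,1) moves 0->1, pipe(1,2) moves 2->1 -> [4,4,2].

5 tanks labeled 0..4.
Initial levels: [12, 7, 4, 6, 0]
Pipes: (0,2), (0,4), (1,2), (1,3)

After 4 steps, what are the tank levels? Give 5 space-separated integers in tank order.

Answer: 6 7 6 6 4

Derivation:
Step 1: flows [0->2,0->4,1->2,1->3] -> levels [10 5 6 7 1]
Step 2: flows [0->2,0->4,2->1,3->1] -> levels [8 7 6 6 2]
Step 3: flows [0->2,0->4,1->2,1->3] -> levels [6 5 8 7 3]
Step 4: flows [2->0,0->4,2->1,3->1] -> levels [6 7 6 6 4]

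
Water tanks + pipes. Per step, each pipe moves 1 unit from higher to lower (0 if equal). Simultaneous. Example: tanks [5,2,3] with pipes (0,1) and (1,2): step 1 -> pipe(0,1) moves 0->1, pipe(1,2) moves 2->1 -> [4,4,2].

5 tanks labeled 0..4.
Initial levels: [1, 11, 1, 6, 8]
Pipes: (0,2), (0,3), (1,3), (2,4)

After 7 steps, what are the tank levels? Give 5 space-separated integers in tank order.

Step 1: flows [0=2,3->0,1->3,4->2] -> levels [2 10 2 6 7]
Step 2: flows [0=2,3->0,1->3,4->2] -> levels [3 9 3 6 6]
Step 3: flows [0=2,3->0,1->3,4->2] -> levels [4 8 4 6 5]
Step 4: flows [0=2,3->0,1->3,4->2] -> levels [5 7 5 6 4]
Step 5: flows [0=2,3->0,1->3,2->4] -> levels [6 6 4 6 5]
Step 6: flows [0->2,0=3,1=3,4->2] -> levels [5 6 6 6 4]
Step 7: flows [2->0,3->0,1=3,2->4] -> levels [7 6 4 5 5]

Answer: 7 6 4 5 5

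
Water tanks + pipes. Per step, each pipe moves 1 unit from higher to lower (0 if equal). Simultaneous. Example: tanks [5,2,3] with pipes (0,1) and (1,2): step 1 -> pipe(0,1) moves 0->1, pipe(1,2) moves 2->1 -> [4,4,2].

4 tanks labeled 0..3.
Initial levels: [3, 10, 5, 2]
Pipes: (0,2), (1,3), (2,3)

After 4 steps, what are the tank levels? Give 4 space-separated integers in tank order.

Step 1: flows [2->0,1->3,2->3] -> levels [4 9 3 4]
Step 2: flows [0->2,1->3,3->2] -> levels [3 8 5 4]
Step 3: flows [2->0,1->3,2->3] -> levels [4 7 3 6]
Step 4: flows [0->2,1->3,3->2] -> levels [3 6 5 6]

Answer: 3 6 5 6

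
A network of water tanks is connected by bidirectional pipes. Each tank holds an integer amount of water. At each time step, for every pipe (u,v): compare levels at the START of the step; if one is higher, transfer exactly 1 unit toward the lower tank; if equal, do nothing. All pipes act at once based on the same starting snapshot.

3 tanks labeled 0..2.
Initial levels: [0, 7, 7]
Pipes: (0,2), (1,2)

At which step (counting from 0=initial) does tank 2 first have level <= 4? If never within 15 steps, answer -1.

Step 1: flows [2->0,1=2] -> levels [1 7 6]
Step 2: flows [2->0,1->2] -> levels [2 6 6]
Step 3: flows [2->0,1=2] -> levels [3 6 5]
Step 4: flows [2->0,1->2] -> levels [4 5 5]
Step 5: flows [2->0,1=2] -> levels [5 5 4]
Tank 2 first reaches <=4 at step 5

Answer: 5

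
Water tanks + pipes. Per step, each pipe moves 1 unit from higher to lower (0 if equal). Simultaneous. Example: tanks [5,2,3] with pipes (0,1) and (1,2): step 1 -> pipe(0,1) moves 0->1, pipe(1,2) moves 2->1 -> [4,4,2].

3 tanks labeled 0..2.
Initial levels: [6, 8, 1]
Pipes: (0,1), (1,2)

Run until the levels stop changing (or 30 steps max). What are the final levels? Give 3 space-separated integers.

Answer: 5 5 5

Derivation:
Step 1: flows [1->0,1->2] -> levels [7 6 2]
Step 2: flows [0->1,1->2] -> levels [6 6 3]
Step 3: flows [0=1,1->2] -> levels [6 5 4]
Step 4: flows [0->1,1->2] -> levels [5 5 5]
Step 5: flows [0=1,1=2] -> levels [5 5 5]
  -> stable (no change)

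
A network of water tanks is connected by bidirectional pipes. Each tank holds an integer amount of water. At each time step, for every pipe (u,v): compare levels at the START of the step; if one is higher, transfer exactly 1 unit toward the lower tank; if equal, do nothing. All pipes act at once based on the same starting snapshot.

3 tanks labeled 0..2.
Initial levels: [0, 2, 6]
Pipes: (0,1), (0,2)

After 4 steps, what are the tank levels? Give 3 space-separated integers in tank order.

Step 1: flows [1->0,2->0] -> levels [2 1 5]
Step 2: flows [0->1,2->0] -> levels [2 2 4]
Step 3: flows [0=1,2->0] -> levels [3 2 3]
Step 4: flows [0->1,0=2] -> levels [2 3 3]

Answer: 2 3 3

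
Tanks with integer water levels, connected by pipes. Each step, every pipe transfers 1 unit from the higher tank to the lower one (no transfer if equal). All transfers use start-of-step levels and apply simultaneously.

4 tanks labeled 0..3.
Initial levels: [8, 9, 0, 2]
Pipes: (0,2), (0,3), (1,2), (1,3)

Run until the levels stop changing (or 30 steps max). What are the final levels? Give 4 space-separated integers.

Step 1: flows [0->2,0->3,1->2,1->3] -> levels [6 7 2 4]
Step 2: flows [0->2,0->3,1->2,1->3] -> levels [4 5 4 6]
Step 3: flows [0=2,3->0,1->2,3->1] -> levels [5 5 5 4]
Step 4: flows [0=2,0->3,1=2,1->3] -> levels [4 4 5 6]
Step 5: flows [2->0,3->0,2->1,3->1] -> levels [6 6 3 4]
Step 6: flows [0->2,0->3,1->2,1->3] -> levels [4 4 5 6]
  -> period-2 cycle: step 6 state = step 4 state; never stabilizes
  -> state at step 30: (30-4) mod 2 = 0, same as step 4 -> [4 4 5 6]

Answer: 4 4 5 6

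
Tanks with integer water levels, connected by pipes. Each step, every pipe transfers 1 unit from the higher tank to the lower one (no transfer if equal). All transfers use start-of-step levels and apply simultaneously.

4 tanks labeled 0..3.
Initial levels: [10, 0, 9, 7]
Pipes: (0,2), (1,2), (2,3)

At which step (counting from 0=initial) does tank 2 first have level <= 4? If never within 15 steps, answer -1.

Answer: -1

Derivation:
Step 1: flows [0->2,2->1,2->3] -> levels [9 1 8 8]
Step 2: flows [0->2,2->1,2=3] -> levels [8 2 8 8]
Step 3: flows [0=2,2->1,2=3] -> levels [8 3 7 8]
Step 4: flows [0->2,2->1,3->2] -> levels [7 4 8 7]
Step 5: flows [2->0,2->1,2->3] -> levels [8 5 5 8]
Step 6: flows [0->2,1=2,3->2] -> levels [7 5 7 7]
Step 7: flows [0=2,2->1,2=3] -> levels [7 6 6 7]
Step 8: flows [0->2,1=2,3->2] -> levels [6 6 8 6]
Step 9: flows [2->0,2->1,2->3] -> levels [7 7 5 7]
Step 10: flows [0->2,1->2,3->2] -> levels [6 6 8 6]
  -> period-2 cycle (repeats step 8); tank 2 never drops to <=4
Tank 2 never reaches <=4 within 15 steps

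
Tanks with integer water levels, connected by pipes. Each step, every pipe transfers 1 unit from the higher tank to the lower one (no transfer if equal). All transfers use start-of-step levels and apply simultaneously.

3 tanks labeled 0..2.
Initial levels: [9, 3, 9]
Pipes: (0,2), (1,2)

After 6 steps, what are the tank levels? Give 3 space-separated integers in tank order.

Step 1: flows [0=2,2->1] -> levels [9 4 8]
Step 2: flows [0->2,2->1] -> levels [8 5 8]
Step 3: flows [0=2,2->1] -> levels [8 6 7]
Step 4: flows [0->2,2->1] -> levels [7 7 7]
Step 5: flows [0=2,1=2] -> levels [7 7 7]
  -> stable; steps 6..6 unchanged -> [7 7 7]

Answer: 7 7 7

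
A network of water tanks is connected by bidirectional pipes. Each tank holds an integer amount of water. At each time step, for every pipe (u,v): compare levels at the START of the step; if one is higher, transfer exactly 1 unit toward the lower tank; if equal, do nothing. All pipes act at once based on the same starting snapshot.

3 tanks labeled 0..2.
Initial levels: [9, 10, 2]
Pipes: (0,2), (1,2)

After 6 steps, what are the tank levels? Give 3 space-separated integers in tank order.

Step 1: flows [0->2,1->2] -> levels [8 9 4]
Step 2: flows [0->2,1->2] -> levels [7 8 6]
Step 3: flows [0->2,1->2] -> levels [6 7 8]
Step 4: flows [2->0,2->1] -> levels [7 8 6]
  -> period-2 cycle: step 4 state = step 2 state
  -> state at step 6: (6-2) mod 2 = 0, same as step 2 -> [7 8 6]

Answer: 7 8 6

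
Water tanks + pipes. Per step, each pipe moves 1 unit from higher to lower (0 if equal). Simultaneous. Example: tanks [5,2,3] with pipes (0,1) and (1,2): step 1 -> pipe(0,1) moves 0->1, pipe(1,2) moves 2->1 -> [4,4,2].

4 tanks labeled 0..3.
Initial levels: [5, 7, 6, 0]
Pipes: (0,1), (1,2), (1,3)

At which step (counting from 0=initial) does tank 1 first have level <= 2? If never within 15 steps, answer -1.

Step 1: flows [1->0,1->2,1->3] -> levels [6 4 7 1]
Step 2: flows [0->1,2->1,1->3] -> levels [5 5 6 2]
Step 3: flows [0=1,2->1,1->3] -> levels [5 5 5 3]
Step 4: flows [0=1,1=2,1->3] -> levels [5 4 5 4]
Step 5: flows [0->1,2->1,1=3] -> levels [4 6 4 4]
Step 6: flows [1->0,1->2,1->3] -> levels [5 3 5 5]
Step 7: flows [0->1,2->1,3->1] -> levels [4 6 4 4]
  -> period-2 cycle (repeats step 5); tank 1 never drops to <=2
Tank 1 never reaches <=2 within 15 steps

Answer: -1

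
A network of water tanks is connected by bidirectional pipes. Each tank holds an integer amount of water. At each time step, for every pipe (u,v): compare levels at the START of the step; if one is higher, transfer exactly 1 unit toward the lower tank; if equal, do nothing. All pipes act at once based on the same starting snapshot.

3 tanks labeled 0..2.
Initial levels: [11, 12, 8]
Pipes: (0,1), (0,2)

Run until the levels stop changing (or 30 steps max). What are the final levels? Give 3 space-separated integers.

Answer: 9 11 11

Derivation:
Step 1: flows [1->0,0->2] -> levels [11 11 9]
Step 2: flows [0=1,0->2] -> levels [10 11 10]
Step 3: flows [1->0,0=2] -> levels [11 10 10]
Step 4: flows [0->1,0->2] -> levels [9 11 11]
Step 5: flows [1->0,2->0] -> levels [11 10 10]
  -> period-2 cycle: step 5 state = step 3 state; never stabilizes
  -> state at step 30: (30-3) mod 2 = 1, same as step 4 -> [9 11 11]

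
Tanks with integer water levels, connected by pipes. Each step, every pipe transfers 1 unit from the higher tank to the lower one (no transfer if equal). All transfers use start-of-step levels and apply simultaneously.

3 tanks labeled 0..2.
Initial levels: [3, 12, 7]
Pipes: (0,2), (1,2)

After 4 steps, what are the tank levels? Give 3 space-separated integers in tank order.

Answer: 7 8 7

Derivation:
Step 1: flows [2->0,1->2] -> levels [4 11 7]
Step 2: flows [2->0,1->2] -> levels [5 10 7]
Step 3: flows [2->0,1->2] -> levels [6 9 7]
Step 4: flows [2->0,1->2] -> levels [7 8 7]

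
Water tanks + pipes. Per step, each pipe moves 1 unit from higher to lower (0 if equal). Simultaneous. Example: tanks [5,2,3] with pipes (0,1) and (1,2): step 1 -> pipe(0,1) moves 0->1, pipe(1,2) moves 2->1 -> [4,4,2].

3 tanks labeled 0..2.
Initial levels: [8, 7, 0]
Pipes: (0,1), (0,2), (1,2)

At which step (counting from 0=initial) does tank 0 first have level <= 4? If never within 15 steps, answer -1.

Step 1: flows [0->1,0->2,1->2] -> levels [6 7 2]
Step 2: flows [1->0,0->2,1->2] -> levels [6 5 4]
Step 3: flows [0->1,0->2,1->2] -> levels [4 5 6]
Tank 0 first reaches <=4 at step 3

Answer: 3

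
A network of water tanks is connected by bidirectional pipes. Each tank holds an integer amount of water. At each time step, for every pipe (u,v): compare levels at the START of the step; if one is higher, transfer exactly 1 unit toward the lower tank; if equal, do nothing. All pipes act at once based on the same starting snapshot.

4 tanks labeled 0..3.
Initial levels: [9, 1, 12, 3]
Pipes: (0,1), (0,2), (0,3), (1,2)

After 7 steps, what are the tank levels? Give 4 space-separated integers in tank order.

Step 1: flows [0->1,2->0,0->3,2->1] -> levels [8 3 10 4]
Step 2: flows [0->1,2->0,0->3,2->1] -> levels [7 5 8 5]
Step 3: flows [0->1,2->0,0->3,2->1] -> levels [6 7 6 6]
Step 4: flows [1->0,0=2,0=3,1->2] -> levels [7 5 7 6]
Step 5: flows [0->1,0=2,0->3,2->1] -> levels [5 7 6 7]
Step 6: flows [1->0,2->0,3->0,1->2] -> levels [8 5 6 6]
Step 7: flows [0->1,0->2,0->3,2->1] -> levels [5 7 6 7]

Answer: 5 7 6 7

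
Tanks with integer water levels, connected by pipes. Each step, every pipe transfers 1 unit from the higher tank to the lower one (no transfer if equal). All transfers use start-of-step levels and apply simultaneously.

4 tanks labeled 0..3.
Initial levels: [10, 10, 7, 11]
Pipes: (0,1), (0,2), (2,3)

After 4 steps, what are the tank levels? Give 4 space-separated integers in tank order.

Step 1: flows [0=1,0->2,3->2] -> levels [9 10 9 10]
Step 2: flows [1->0,0=2,3->2] -> levels [10 9 10 9]
Step 3: flows [0->1,0=2,2->3] -> levels [9 10 9 10]
  -> period-2 cycle: step 3 state = step 1 state
  -> state at step 4: (4-1) mod 2 = 1, same as step 2 -> [10 9 10 9]

Answer: 10 9 10 9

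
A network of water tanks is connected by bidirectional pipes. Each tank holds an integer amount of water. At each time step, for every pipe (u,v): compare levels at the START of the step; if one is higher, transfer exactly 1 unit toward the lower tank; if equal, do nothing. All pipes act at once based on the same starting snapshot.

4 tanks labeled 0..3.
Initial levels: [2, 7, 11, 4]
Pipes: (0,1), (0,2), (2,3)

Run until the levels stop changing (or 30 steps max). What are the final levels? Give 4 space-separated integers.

Answer: 5 6 7 6

Derivation:
Step 1: flows [1->0,2->0,2->3] -> levels [4 6 9 5]
Step 2: flows [1->0,2->0,2->3] -> levels [6 5 7 6]
Step 3: flows [0->1,2->0,2->3] -> levels [6 6 5 7]
Step 4: flows [0=1,0->2,3->2] -> levels [5 6 7 6]
Step 5: flows [1->0,2->0,2->3] -> levels [7 5 5 7]
Step 6: flows [0->1,0->2,3->2] -> levels [5 6 7 6]
  -> period-2 cycle: step 6 state = step 4 state; never stabilizes
  -> state at step 30: (30-4) mod 2 = 0, same as step 4 -> [5 6 7 6]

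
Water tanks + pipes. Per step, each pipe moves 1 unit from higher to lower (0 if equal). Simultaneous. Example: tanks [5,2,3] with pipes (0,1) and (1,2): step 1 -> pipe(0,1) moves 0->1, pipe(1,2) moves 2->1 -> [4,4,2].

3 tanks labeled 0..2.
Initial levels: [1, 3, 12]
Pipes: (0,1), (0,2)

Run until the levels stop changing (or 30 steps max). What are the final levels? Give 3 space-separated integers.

Answer: 4 6 6

Derivation:
Step 1: flows [1->0,2->0] -> levels [3 2 11]
Step 2: flows [0->1,2->0] -> levels [3 3 10]
Step 3: flows [0=1,2->0] -> levels [4 3 9]
Step 4: flows [0->1,2->0] -> levels [4 4 8]
Step 5: flows [0=1,2->0] -> levels [5 4 7]
Step 6: flows [0->1,2->0] -> levels [5 5 6]
Step 7: flows [0=1,2->0] -> levels [6 5 5]
Step 8: flows [0->1,0->2] -> levels [4 6 6]
Step 9: flows [1->0,2->0] -> levels [6 5 5]
  -> period-2 cycle: step 9 state = step 7 state; never stabilizes
  -> state at step 30: (30-7) mod 2 = 1, same as step 8 -> [4 6 6]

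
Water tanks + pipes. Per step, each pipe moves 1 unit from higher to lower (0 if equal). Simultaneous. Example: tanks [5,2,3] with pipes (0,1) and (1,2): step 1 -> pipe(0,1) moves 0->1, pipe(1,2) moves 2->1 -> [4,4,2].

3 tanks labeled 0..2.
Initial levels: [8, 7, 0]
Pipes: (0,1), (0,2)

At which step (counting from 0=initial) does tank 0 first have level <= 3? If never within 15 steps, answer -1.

Step 1: flows [0->1,0->2] -> levels [6 8 1]
Step 2: flows [1->0,0->2] -> levels [6 7 2]
Step 3: flows [1->0,0->2] -> levels [6 6 3]
Step 4: flows [0=1,0->2] -> levels [5 6 4]
Step 5: flows [1->0,0->2] -> levels [5 5 5]
Step 6: flows [0=1,0=2] -> levels [5 5 5]
  -> stable; tank 0 stays at 5 > 3
Tank 0 never reaches <=3 within 15 steps

Answer: -1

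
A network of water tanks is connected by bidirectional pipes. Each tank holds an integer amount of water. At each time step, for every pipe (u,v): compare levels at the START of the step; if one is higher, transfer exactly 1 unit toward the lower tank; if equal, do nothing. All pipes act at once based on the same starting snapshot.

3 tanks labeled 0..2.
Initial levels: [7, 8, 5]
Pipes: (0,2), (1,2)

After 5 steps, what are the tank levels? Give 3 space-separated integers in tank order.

Step 1: flows [0->2,1->2] -> levels [6 7 7]
Step 2: flows [2->0,1=2] -> levels [7 7 6]
Step 3: flows [0->2,1->2] -> levels [6 6 8]
Step 4: flows [2->0,2->1] -> levels [7 7 6]
  -> period-2 cycle: step 4 state = step 2 state
  -> state at step 5: (5-2) mod 2 = 1, same as step 3 -> [6 6 8]

Answer: 6 6 8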